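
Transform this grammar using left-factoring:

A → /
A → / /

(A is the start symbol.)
A → / A'
A' → ε
A' → /

Left-factoring transforms A → αβ₁ | αβ₂ into A → αA' and A' → β₁ | β₂
(α is the longest common prefix among the alternatives). Repeat until
no nonterminal has two alternatives with a common prefix.

Round 1: A has alternatives sharing prefix '/'. Introduce A': A → / A'
  Add: A' → ε
  Add: A' → /

No remaining common prefixes — done.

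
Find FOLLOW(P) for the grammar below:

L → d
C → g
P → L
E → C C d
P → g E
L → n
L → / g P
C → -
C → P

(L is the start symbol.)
{ $, '-', '/', 'd', 'g', 'n' }

To compute FOLLOW(P), find every occurrence of P on a right-hand side N → α P β: add FIRST(β) \ {ε}, and if β is empty or nullable also add FOLLOW(N). Iterate to a fixed point.

In L → / g P: P is at the end, add FOLLOW(L)
In C → P: P is at the end, add FOLLOW(C)

The FOLLOW sets referred to above (computed the same way, to a fixed point):
  FOLLOW(L) = { $, '-', '/', 'd', 'g', 'n' }
  FOLLOW(C) = { '-', '/', 'd', 'g', 'n' }

Taking the union: FOLLOW(P) = { $, '-', '/', 'd', 'g', 'n' }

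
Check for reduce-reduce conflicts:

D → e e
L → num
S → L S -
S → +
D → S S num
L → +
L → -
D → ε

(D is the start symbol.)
Augment with D' → D and build the canonical LR(0) collection (I0 = CLOSURE({[D' → . D]}), then GOTO on every symbol after a dot until no new states appear). It has 13 states:
  I0: { [D → . S S num], [D → . e e], [D → .], [D' → . D], [L → . +], [L → . -], [L → . num], [S → . +], [S → . L S -] }  — shift, reduce
  I1: { [L → + .], [S → + .] }  — 2 reduces
  I2: { [L → - .] }  — reduce
  I3: { [D' → D .] }  — accept
  I4: { [L → . +], [L → . -], [L → . num], [S → . +], [S → . L S -], [S → L . S -] }  — shift
  I5: { [D → S . S num], [L → . +], [L → . -], [L → . num], [S → . +], [S → . L S -] }  — shift
  I6: { [D → e . e] }  — shift
  I7: { [L → num .] }  — reduce
  I8: { [D → e e .] }  — reduce
  I9: { [D → S S . num] }  — shift
  I10: { [D → S S num .] }  — reduce
  I11: { [S → L S . -] }  — shift
  I12: { [S → L S - .] }  — reduce

I1 contains complete items [L → + .], [S → + .] — reduce-reduce conflict.

Answer: Yes — I1: [L → + .] vs [S → + .]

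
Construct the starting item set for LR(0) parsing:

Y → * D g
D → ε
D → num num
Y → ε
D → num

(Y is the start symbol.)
{ [Y → . * D g], [Y → .], [Y' → . Y] }

First, augment the grammar with Y' → Y
I₀ = CLOSURE({ [Y' → . Y] }):
  [Y' → . Y] has the dot before Y: add [Y → . * D g], [Y → .]
No further items can be added.

I₀ = { [Y → . * D g], [Y → .], [Y' → . Y] }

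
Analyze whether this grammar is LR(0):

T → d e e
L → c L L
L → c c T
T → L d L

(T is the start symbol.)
Yes, the grammar is LR(0)

Augment with T' → T and build the canonical LR(0) collection (I0 = CLOSURE({[T' → . T]}), then GOTO on every symbol after a dot until no new states appear). It has 14 states:
  I0: { [L → . c L L], [L → . c c T], [T → . L d L], [T → . d e e], [T' → . T] }  — shift
  I1: { [T → L . d L] }  — shift
  I2: { [T' → T .] }  — accept
  I3: { [L → . c L L], [L → . c c T], [L → c . L L], [L → c . c T] }  — shift
  I4: { [T → d . e e] }  — shift
  I5: { [T → d e . e] }  — shift
  I6: { [T → d e e .] }  — reduce
  I7: { [L → . c L L], [L → . c c T], [L → c L . L] }  — shift
  I8: { [L → . c L L], [L → . c c T], [L → c . L L], [L → c . c T], [L → c c . T], [T → . L d L], [T → . d e e] }  — shift
  I9: { [L → . c L L], [L → . c c T], [L → c L . L], [T → L . d L] }  — shift
  I10: { [L → c c T .] }  — reduce
  I11: { [L → c L L .] }  — reduce
  I12: { [L → . c L L], [L → . c c T], [T → L d . L] }  — shift
  I13: { [T → L d L .] }  — reduce

Every state is either a pure shift/goto state or contains exactly one complete item and nothing to shift — no conflicts. The grammar is LR(0).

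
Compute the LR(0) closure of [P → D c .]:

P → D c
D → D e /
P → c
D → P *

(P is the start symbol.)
{ [P → D c .] }

To compute CLOSURE, for each item [A → α.Bβ] where B is a non-terminal, add [B → .γ] for all productions B → γ; repeat for the newly added items until nothing changes.

Start with: [P → D c .]
The dot is at the end, so nothing is added.

CLOSURE = { [P → D c .] }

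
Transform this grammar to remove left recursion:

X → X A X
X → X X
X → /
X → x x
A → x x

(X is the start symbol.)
X is directly left-recursive. The standard transformation for
  A → A α₁ | ... | A α_m | β₁ | ... | β_n
is
  A  → β₁ A' | ... | β_n A'
  A' → α₁ A' | ... | α_m A' | ε

X → / becomes X → / X'
X → x x becomes X → x x X'
X → X A X becomes X' → A X X'
X → X X becomes X' → X X'
Add X' → ε

Productions for other non-terminals are unchanged:
  A → x x

Resulting grammar:
X → / X'
X → x x X'
X' → A X X'
X' → X X'
X' → ε
A → x x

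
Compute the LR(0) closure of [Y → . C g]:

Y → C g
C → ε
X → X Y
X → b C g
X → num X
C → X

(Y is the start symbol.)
{ [C → . X], [C → .], [X → . X Y], [X → . b C g], [X → . num X], [Y → . C g] }

Start with: [Y → . C g]
  [Y → . C g] has the dot before C: add [C → .], [C → . X]
  [C → . X] has the dot before X: add [X → . X Y], [X → . b C g], [X → . num X]
No further items can be added.

CLOSURE = { [C → . X], [C → .], [X → . X Y], [X → . b C g], [X → . num X], [Y → . C g] }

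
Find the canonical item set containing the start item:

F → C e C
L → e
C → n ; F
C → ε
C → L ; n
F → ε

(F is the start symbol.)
First, augment the grammar with F' → F
I₀ = CLOSURE({ [F' → . F] }):
  [F' → . F] has the dot before F: add [F → . C e C], [F → .]
  [F → . C e C] has the dot before C: add [C → . n ; F], [C → .], [C → . L ; n]
  [C → . L ; n] has the dot before L: add [L → . e]
No further items can be added.

I₀ = { [C → . L ; n], [C → . n ; F], [C → .], [F → . C e C], [F → .], [F' → . F], [L → . e] }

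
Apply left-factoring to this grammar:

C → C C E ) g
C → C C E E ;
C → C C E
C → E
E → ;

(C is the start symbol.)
C → C C E C'
C' → ) g
C' → E ;
C' → ε
C → E
E → ;

Left-factoring transforms A → αβ₁ | αβ₂ into A → αA' and A' → β₁ | β₂
(α is the longest common prefix among the alternatives). Repeat until
no nonterminal has two alternatives with a common prefix.

Round 1: C has alternatives sharing prefix 'C C E'. Introduce C': C → C C E C'
  Add: C' → ) g
  Add: C' → E ;
  Add: C' → ε

No remaining common prefixes — done.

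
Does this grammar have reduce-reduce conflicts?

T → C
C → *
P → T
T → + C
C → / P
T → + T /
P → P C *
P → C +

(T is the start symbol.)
A reduce-reduce conflict occurs when an LR(0) state has two complete items [A → α .] and [B → β .] — both call for a reduction, and with no lookahead the parser cannot choose between them.

Augment with T' → T and build the canonical LR(0) collection (I0 = CLOSURE({[T' → . T]}), then GOTO on every symbol after a dot until no new states appear). It has 15 states:
  I0: { [C → . *], [C → . / P], [T → . + C], [T → . + T /], [T → . C], [T' → . T] }  — shift
  I1: { [C → * .] }  — reduce
  I2: { [C → . *], [C → . / P], [T → + . C], [T → + . T /], [T → . + C], [T → . + T /], [T → . C] }  — shift
  I3: { [C → . *], [C → . / P], [C → / . P], [P → . C +], [P → . P C *], [P → . T], [T → . + C], [T → . + T /], [T → . C] }  — shift
  I4: { [T → C .] }  — reduce
  I5: { [T' → T .] }  — accept
  I6: { [P → C . +], [T → C .] }  — shift, reduce
  I7: { [C → . *], [C → . / P], [C → / P .], [P → P . C *] }  — shift, reduce
  I8: { [P → T .] }  — reduce
  I9: { [P → P C . *] }  — shift
  I10: { [P → P C * .] }  — reduce
  I11: { [P → C + .] }  — reduce
  I12: { [T → + C .], [T → C .] }  — 2 reduces
  I13: { [T → + T . /] }  — shift
  I14: { [T → + T / .] }  — reduce

I12 contains complete items [T → + C .], [T → C .] — reduce-reduce conflict.

Answer: Yes — I12: [T → + C .] vs [T → C .]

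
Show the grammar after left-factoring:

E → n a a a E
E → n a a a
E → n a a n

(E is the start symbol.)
E → n a a E'
E' → a E''
E'' → E
E'' → ε
E' → n

Left-factoring transforms A → αβ₁ | αβ₂ into A → αA' and A' → β₁ | β₂
(α is the longest common prefix among the alternatives). Repeat until
no nonterminal has two alternatives with a common prefix.

Round 1: E has alternatives sharing prefix 'n a a'. Introduce E': E → n a a E'
  Add: E' → a E
  Add: E' → a
  Add: E' → n

Round 2: E' has alternatives sharing prefix 'a'. Introduce E'': E' → a E''
  Add: E'' → E
  Add: E'' → ε

No remaining common prefixes — done.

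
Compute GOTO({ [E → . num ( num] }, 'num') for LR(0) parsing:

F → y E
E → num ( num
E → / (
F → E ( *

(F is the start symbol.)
{ [E → num . ( num] }

GOTO(I, 'num') = CLOSURE({ [A → αX.β] : [A → α.Xβ] ∈ I, X = 'num' })

Items with dot before 'num', with the dot advanced:
  [E → . num ( num] → [E → num . ( num]
Closure adds nothing (no advanced item has the dot before a non-terminal).

GOTO = { [E → num . ( num] }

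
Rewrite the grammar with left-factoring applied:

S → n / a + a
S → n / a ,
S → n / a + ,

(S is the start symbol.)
S → n / a S'
S' → + S''
S'' → a
S'' → ,
S' → ,

Left-factoring transforms A → αβ₁ | αβ₂ into A → αA' and A' → β₁ | β₂
(α is the longest common prefix among the alternatives). Repeat until
no nonterminal has two alternatives with a common prefix.

Round 1: S has alternatives sharing prefix 'n / a'. Introduce S': S → n / a S'
  Add: S' → + a
  Add: S' → ,
  Add: S' → + ,

Round 2: S' has alternatives sharing prefix '+'. Introduce S'': S' → + S''
  Add: S'' → a
  Add: S'' → ,

No remaining common prefixes — done.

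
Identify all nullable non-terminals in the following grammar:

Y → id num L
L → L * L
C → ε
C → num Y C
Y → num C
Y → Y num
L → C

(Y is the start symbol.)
A non-terminal is nullable if it can derive ε (the empty string): either it has an ε-production, or it has a production whose right-hand side consists entirely of nullable non-terminals.

ε-productions: C → ε
So C is immediately nullable.
L → C: every symbol on the right is nullable, so L is nullable too.
No further non-terminal can be added: every production for the remaining non-terminals contains a terminal or a non-nullable non-terminal.
Nullable = { 'C', 'L' }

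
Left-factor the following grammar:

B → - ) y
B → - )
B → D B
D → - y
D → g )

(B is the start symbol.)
Left-factoring transforms A → αβ₁ | αβ₂ into A → αA' and A' → β₁ | β₂
(α is the longest common prefix among the alternatives). Repeat until
no nonterminal has two alternatives with a common prefix.

Round 1: B has alternatives sharing prefix '- )'. Introduce B': B → - ) B'
  Add: B' → y
  Add: B' → ε

No remaining common prefixes — done.

Resulting grammar:
B → - ) B'
B' → y
B' → ε
B → D B
D → - y
D → g )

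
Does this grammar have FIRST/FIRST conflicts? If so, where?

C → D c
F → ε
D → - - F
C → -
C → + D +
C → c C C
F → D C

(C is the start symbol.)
Yes. C → D c / C → '-' on { '-' }

A FIRST/FIRST conflict occurs when two productions N → α and N → β for the same non-terminal have FIRST(α) ∩ FIRST(β) ≠ ∅ (with ε ∈ FIRST of a nullable right-hand side, so two nullable alternatives also conflict).

FIRST sets of the non-terminals at (or reachable through a nullable prefix from) the front of some alternative:
  FIRST(D) = { '-' }

Productions for C:
  C → D c: FIRST = { '-' }
  C → -: FIRST = { '-' }
  C → + D +: FIRST = { '+' }
  C → c C C: FIRST = { 'c' }
Productions for F:
  F → ε: FIRST = { ε }
  F → D C: FIRST = { '-' }
D has only one production, so no FIRST/FIRST conflict is possible there.

Conflict for C: C → D c and C → -
  Overlap: { '-' }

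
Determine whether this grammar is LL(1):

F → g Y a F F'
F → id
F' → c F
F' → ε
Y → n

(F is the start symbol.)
No. Predict set conflict for F': { 'c' }

Relevant sets:
  FOLLOW(F') = { $, 'c' }

For F:
  PREDICT(F → g Y a F F') = { 'g' }
  PREDICT(F → id) = { 'id' }
For F':
  PREDICT(F' → c F) = { 'c' }
  PREDICT(F' → ε) = { $, 'c' }
Y has a single production, so nothing to check there.

Conflict found: Predict set conflict for F': { 'c' }
The grammar is NOT LL(1).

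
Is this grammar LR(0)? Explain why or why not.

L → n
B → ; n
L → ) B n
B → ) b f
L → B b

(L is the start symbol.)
A grammar is LR(0) if no state in the canonical LR(0) collection has:
  - both a shift item (dot before a terminal) and a complete item (shift-reduce conflict), or
  - two or more complete items (reduce-reduce conflict; the accept item [L' → L .] counts as a complete item here).

Augment with L' → L and build the canonical LR(0) collection (I0 = CLOSURE({[L' → . L]}), then GOTO on every symbol after a dot until no new states appear). It has 13 states:
  I0: { [B → . ) b f], [B → . ; n], [L → . ) B n], [L → . B b], [L → . n], [L' → . L] }  — shift
  I1: { [B → ) . b f], [B → . ) b f], [B → . ; n], [L → ) . B n] }  — shift
  I2: { [B → ; . n] }  — shift
  I3: { [L → B . b] }  — shift
  I4: { [L' → L .] }  — accept
  I5: { [L → n .] }  — reduce
  I6: { [L → B b .] }  — reduce
  I7: { [B → ; n .] }  — reduce
  I8: { [B → ) . b f] }  — shift
  I9: { [L → ) B . n] }  — shift
  I10: { [B → ) b . f] }  — shift
  I11: { [B → ) b f .] }  — reduce
  I12: { [L → ) B n .] }  — reduce

Every state is either a pure shift/goto state or contains exactly one complete item and nothing to shift — no conflicts. The grammar is LR(0).

Answer: Yes, the grammar is LR(0)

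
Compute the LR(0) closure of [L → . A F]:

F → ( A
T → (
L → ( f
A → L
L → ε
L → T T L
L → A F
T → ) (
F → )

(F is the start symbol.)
Start with: [L → . A F]
  [L → . A F] has the dot before A: add [A → . L]
  [A → . L] has the dot before L: add [L → . ( f], [L → .], [L → . T T L]
  [L → . T T L] has the dot before T: add [T → . (], [T → . ) (]
No further items can be added.

CLOSURE = { [A → . L], [L → . ( f], [L → . A F], [L → . T T L], [L → .], [T → . (], [T → . ) (] }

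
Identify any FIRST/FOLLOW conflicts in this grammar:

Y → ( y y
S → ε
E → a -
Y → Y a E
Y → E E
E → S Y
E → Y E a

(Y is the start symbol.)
No FIRST/FOLLOW conflicts.

Nullable non-terminals: S.
S has a nullable alternative but only one production, so nothing to check.

E, Y have no nullable alternative, so no FIRST/FOLLOW check is needed there.

No FIRST/FOLLOW conflicts found.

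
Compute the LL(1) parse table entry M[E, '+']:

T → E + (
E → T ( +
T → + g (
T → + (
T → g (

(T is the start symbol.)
To find M[E, '+'], we find productions for E where '+' is in the predict set (PREDICT(N → α) = (FIRST(α) \ {ε}) ∪ (FOLLOW(N) if α ⇒* ε)).

Relevant sets:
  FIRST(T) = { '+', 'g' }

E → T ( +: PREDICT = { '+', 'g' }
  '+' is in predict set, so this production goes in M[E, '+']

M[E, '+'] = E → T ( +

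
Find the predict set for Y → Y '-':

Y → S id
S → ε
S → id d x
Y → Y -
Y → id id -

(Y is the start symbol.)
PREDICT(Y → Y '-') = (FIRST(RHS) \ {ε}) ∪ (FOLLOW(Y) if ε ∈ FIRST(RHS), i.e. RHS ⇒* ε)
FIRST(Y) = { 'id' }
FIRST(Y '-') = { 'id' }
ε ∉ FIRST(Y '-'), so FOLLOW(Y) is not added.
PREDICT(Y → Y '-') = { 'id' }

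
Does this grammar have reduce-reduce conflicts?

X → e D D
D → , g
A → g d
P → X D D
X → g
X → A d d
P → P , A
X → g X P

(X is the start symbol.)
No reduce-reduce conflicts

A reduce-reduce conflict occurs when an LR(0) state has two complete items [A → α .] and [B → β .] — both call for a reduction, and with no lookahead the parser cannot choose between them.

Augment with X' → X and build the canonical LR(0) collection (I0 = CLOSURE({[X' → . X]}), then GOTO on every symbol after a dot until no new states appear). It has 20 states:
  I0: { [A → . g d], [X → . A d d], [X → . e D D], [X → . g X P], [X → . g], [X' → . X] }  — shift
  I1: { [X → A . d d] }  — shift
  I2: { [X' → X .] }  — accept
  I3: { [D → . , g], [X → e . D D] }  — shift
  I4: { [A → . g d], [A → g . d], [X → . A d d], [X → . e D D], [X → . g X P], [X → . g], [X → g . X P], [X → g .] }  — shift, reduce
  I5: { [A → . g d], [P → . P , A], [P → . X D D], [X → . A d d], [X → . e D D], [X → . g X P], [X → . g], [X → g X . P] }  — shift
  I6: { [A → g d .] }  — reduce
  I7: { [P → P . , A], [X → g X P .] }  — shift, reduce
  I8: { [D → . , g], [P → X . D D] }  — shift
  I9: { [D → , . g] }  — shift
  I10: { [D → . , g], [P → X D . D] }  — shift
  I11: { [P → X D D .] }  — reduce
  I12: { [D → , g .] }  — reduce
  I13: { [A → . g d], [P → P , . A] }  — shift
  I14: { [P → P , A .] }  — reduce
  I15: { [A → g . d] }  — shift
  I16: { [D → . , g], [X → e D . D] }  — shift
  I17: { [X → e D D .] }  — reduce
  I18: { [X → A d . d] }  — shift
  I19: { [X → A d d .] }  — reduce

No state contains more than one complete item.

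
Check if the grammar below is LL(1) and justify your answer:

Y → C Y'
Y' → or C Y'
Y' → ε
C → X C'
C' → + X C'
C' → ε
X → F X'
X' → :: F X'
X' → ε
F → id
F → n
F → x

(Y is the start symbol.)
A grammar is LL(1) if for each non-terminal N with multiple productions, the predict sets of those productions are pairwise disjoint, where PREDICT(N → α) = (FIRST(α) \ {ε}) ∪ (FOLLOW(N) if α ⇒* ε).

Relevant sets:
  FOLLOW(Y') = { $ }
  FOLLOW(C') = { $, 'or' }
  FOLLOW(X') = { $, '+', 'or' }

For Y':
  PREDICT(Y' → or C Y') = { 'or' }
  PREDICT(Y' → ε) = { $ }
For C':
  PREDICT(C' → '+' X C') = { '+' }
  PREDICT(C' → ε) = { $, 'or' }
For X':
  PREDICT(X' → :: F X') = { '::' }
  PREDICT(X' → ε) = { $, '+', 'or' }
For F:
  PREDICT(F → id) = { 'id' }
  PREDICT(F → n) = { 'n' }
  PREDICT(F → x) = { 'x' }
Y, C, X have a single production, so nothing to check there.

All predict sets are disjoint. The grammar IS LL(1).

Answer: Yes, the grammar is LL(1).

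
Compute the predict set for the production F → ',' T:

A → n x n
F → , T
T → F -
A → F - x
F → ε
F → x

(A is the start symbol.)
PREDICT(F → ',' T) = (FIRST(RHS) \ {ε}) ∪ (FOLLOW(F) if ε ∈ FIRST(RHS), i.e. RHS ⇒* ε)
FIRST(',' T) = { ',' }
ε ∉ FIRST(',' T), so FOLLOW(F) is not added.
PREDICT(F → ',' T) = { ',' }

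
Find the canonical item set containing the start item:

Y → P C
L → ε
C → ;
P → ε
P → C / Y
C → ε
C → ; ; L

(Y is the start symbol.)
{ [C → . ; ; L], [C → . ;], [C → .], [P → . C / Y], [P → .], [Y → . P C], [Y' → . Y] }

First, augment the grammar with Y' → Y
I₀ = CLOSURE({ [Y' → . Y] }):
  [Y' → . Y] has the dot before Y: add [Y → . P C]
  [Y → . P C] has the dot before P: add [P → .], [P → . C / Y]
  [P → . C / Y] has the dot before C: add [C → . ;], [C → .], [C → . ; ; L]
No further items can be added.

I₀ = { [C → . ; ; L], [C → . ;], [C → .], [P → . C / Y], [P → .], [Y → . P C], [Y' → . Y] }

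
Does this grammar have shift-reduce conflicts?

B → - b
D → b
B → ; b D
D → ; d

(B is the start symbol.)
No shift-reduce conflicts

A shift-reduce conflict occurs when an LR(0) state has both:
  - a complete (reduce) item [A → α .] (dot at the end), and
  - a shift item [B → β . c γ] (dot before a terminal).

Augment with B' → B and build the canonical LR(0) collection (I0 = CLOSURE({[B' → . B]}), then GOTO on every symbol after a dot until no new states appear). It has 10 states:
  I0: { [B → . - b], [B → . ; b D], [B' → . B] }  — shift
  I1: { [B → - . b] }  — shift
  I2: { [B → ; . b D] }  — shift
  I3: { [B' → B .] }  — accept
  I4: { [B → ; b . D], [D → . ; d], [D → . b] }  — shift
  I5: { [D → ; . d] }  — shift
  I6: { [B → ; b D .] }  — reduce
  I7: { [D → b .] }  — reduce
  I8: { [D → ; d .] }  — reduce
  I9: { [B → - b .] }  — reduce

No state contains both a complete item and a shift item.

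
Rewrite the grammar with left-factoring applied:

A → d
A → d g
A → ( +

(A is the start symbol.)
Left-factoring transforms A → αβ₁ | αβ₂ into A → αA' and A' → β₁ | β₂
(α is the longest common prefix among the alternatives). Repeat until
no nonterminal has two alternatives with a common prefix.

Round 1: A has alternatives sharing prefix 'd'. Introduce A': A → d A'
  Add: A' → ε
  Add: A' → g

No remaining common prefixes — done.

Resulting grammar:
A → d A'
A' → ε
A' → g
A → ( +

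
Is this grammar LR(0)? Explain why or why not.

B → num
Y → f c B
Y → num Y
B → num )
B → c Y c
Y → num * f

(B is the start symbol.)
Augment with B' → B and build the canonical LR(0) collection (I0 = CLOSURE({[B' → . B]}), then GOTO on every symbol after a dot until no new states appear). It has 14 states:
  I0: { [B → . c Y c], [B → . num )], [B → . num], [B' → . B] }  — shift
  I1: { [B' → B .] }  — accept
  I2: { [B → c . Y c], [Y → . f c B], [Y → . num * f], [Y → . num Y] }  — shift
  I3: { [B → num . )], [B → num .] }  — shift, reduce
  I4: { [B → num ) .] }  — reduce
  I5: { [B → c Y . c] }  — shift
  I6: { [Y → f . c B] }  — shift
  I7: { [Y → . f c B], [Y → . num * f], [Y → . num Y], [Y → num . * f], [Y → num . Y] }  — shift
  I8: { [Y → num * . f] }  — shift
  I9: { [Y → num Y .] }  — reduce
  I10: { [Y → num * f .] }  — reduce
  I11: { [B → . c Y c], [B → . num )], [B → . num], [Y → f c . B] }  — shift
  I12: { [Y → f c B .] }  — reduce
  I13: { [B → c Y c .] }  — reduce

Conflict in state I3:
  Shift-reduce conflict between [B → num .] and [B → num . )]
So the grammar is NOT LR(0).

Answer: No. Shift-reduce conflict between [B → num .] and [B → num . )]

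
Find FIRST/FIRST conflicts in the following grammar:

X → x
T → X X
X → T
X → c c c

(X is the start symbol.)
Yes. X → x / X → T on { 'x' }; X → T / X → c c c on { 'c' }

FIRST sets of the non-terminals at (or reachable through a nullable prefix from) the front of some alternative:
  FIRST(T) = { 'c', 'x' }

Productions for X:
  X → x: FIRST = { 'x' }
  X → T: FIRST = { 'c', 'x' }
  X → c c c: FIRST = { 'c' }
T has only one production, so no FIRST/FIRST conflict is possible there.

Conflict for X: X → x and X → T
  Overlap: { 'x' }
Conflict for X: X → T and X → c c c
  Overlap: { 'c' }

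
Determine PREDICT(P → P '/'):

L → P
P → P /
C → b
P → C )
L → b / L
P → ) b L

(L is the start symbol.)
{ ')', 'b' }

PREDICT(P → P '/') = (FIRST(RHS) \ {ε}) ∪ (FOLLOW(P) if ε ∈ FIRST(RHS), i.e. RHS ⇒* ε)
FIRST(P) = { ')', 'b' }
FIRST(P '/') = { ')', 'b' }
ε ∉ FIRST(P '/'), so FOLLOW(P) is not added.
PREDICT(P → P '/') = { ')', 'b' }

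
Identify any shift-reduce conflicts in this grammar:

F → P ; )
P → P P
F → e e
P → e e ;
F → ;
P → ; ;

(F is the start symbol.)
A shift-reduce conflict occurs when an LR(0) state has both:
  - a complete (reduce) item [A → α .] (dot at the end), and
  - a shift item [B → β . c γ] (dot before a terminal).

Augment with F' → F and build the canonical LR(0) collection (I0 = CLOSURE({[F' → . F]}), then GOTO on every symbol after a dot until no new states appear). It has 14 states:
  I0: { [F → . ;], [F → . P ; )], [F → . e e], [F' → . F], [P → . ; ;], [P → . P P], [P → . e e ;] }  — shift
  I1: { [F → ; .], [P → ; . ;] }  — shift, reduce
  I2: { [F' → F .] }  — accept
  I3: { [F → P . ; )], [P → . ; ;], [P → . P P], [P → . e e ;], [P → P . P] }  — shift
  I4: { [F → e . e], [P → e . e ;] }  — shift
  I5: { [F → e e .], [P → e e . ;] }  — shift, reduce
  I6: { [P → e e ; .] }  — reduce
  I7: { [F → P ; . )], [P → ; . ;] }  — shift
  I8: { [P → . ; ;], [P → . P P], [P → . e e ;], [P → P . P], [P → P P .] }  — shift, reduce
  I9: { [P → e . e ;] }  — shift
  I10: { [P → e e . ;] }  — shift
  I11: { [P → ; . ;] }  — shift
  I12: { [P → ; ; .] }  — reduce
  I13: { [F → P ; ) .] }  — reduce

I1 contains reduce item [F → ; .] and shift item [P → ; . ;] — shift-reduce conflict.
I5 contains reduce item [F → e e .] and shift item [P → e e . ;] — shift-reduce conflict.
I8 contains reduce item [P → P P .] and shift items [P → . ; ;], [P → . e e ;] — shift-reduce conflict.

Answer: Yes — I1: [F → ; .] vs [P → ; . ;]; I5: [F → e e .] vs [P → e e . ;]; I8: [P → P P .] vs [P → . ; ;]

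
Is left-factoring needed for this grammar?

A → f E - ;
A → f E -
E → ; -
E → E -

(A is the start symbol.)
Left-factoring is needed when two productions for the same non-terminal
share a common prefix on the right-hand side.

Productions for A:
  A → f E - ;
  A → f E -
Productions for E:
  E → ; -
  E → E -

Found common prefix 'f E -' in productions for A

Answer: Yes, A has productions with common prefix 'f E -'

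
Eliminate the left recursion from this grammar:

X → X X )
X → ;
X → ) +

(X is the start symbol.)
X → ; X'
X → ) + X'
X' → X ) X'
X' → ε

X is directly left-recursive. The standard transformation for
  A → A α₁ | ... | A α_m | β₁ | ... | β_n
is
  A  → β₁ A' | ... | β_n A'
  A' → α₁ A' | ... | α_m A' | ε

X → ; becomes X → ; X'
X → ) + becomes X → ) + X'
X → X X ) becomes X' → X ) X'
Add X' → ε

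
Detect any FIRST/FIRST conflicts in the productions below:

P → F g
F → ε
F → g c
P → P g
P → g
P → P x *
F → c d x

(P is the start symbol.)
Yes. P → F g / P → P g on { 'c', 'g' }; P → F g / P → g on { 'g' }; P → F g / P → P x '*' on { 'c', 'g' }; P → P g / P → g on { 'g' }; P → P g / P → P x '*' on { 'c', 'g' }; P → g / P → P x '*' on { 'g' }

FIRST sets of the non-terminals at (or reachable through a nullable prefix from) the front of some alternative:
  FIRST(F) = { 'c', 'g', ε }
  FIRST(P) = { 'c', 'g' }

Productions for P:
  P → F g: FIRST = { 'c', 'g' }
  P → P g: FIRST = { 'c', 'g' }
  P → g: FIRST = { 'g' }
  P → P x *: FIRST = { 'c', 'g' }
Productions for F:
  F → ε: FIRST = { ε }
  F → g c: FIRST = { 'g' }
  F → c d x: FIRST = { 'c' }

Conflict for P: P → F g and P → P g
  Overlap: { 'c', 'g' }
Conflict for P: P → F g and P → g
  Overlap: { 'g' }
Conflict for P: P → F g and P → P x *
  Overlap: { 'c', 'g' }
Conflict for P: P → P g and P → g
  Overlap: { 'g' }
Conflict for P: P → P g and P → P x *
  Overlap: { 'c', 'g' }
Conflict for P: P → g and P → P x *
  Overlap: { 'g' }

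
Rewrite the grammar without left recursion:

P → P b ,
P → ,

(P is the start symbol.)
P is directly left-recursive. The standard transformation for
  A → A α₁ | ... | A α_m | β₁ | ... | β_n
is
  A  → β₁ A' | ... | β_n A'
  A' → α₁ A' | ... | α_m A' | ε

P → , becomes P → , P'
P → P b , becomes P' → b , P'
Add P' → ε

Resulting grammar:
P → , P'
P' → b , P'
P' → ε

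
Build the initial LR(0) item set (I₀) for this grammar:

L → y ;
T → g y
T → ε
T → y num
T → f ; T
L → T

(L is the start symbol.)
First, augment the grammar with L' → L
I₀ = CLOSURE({ [L' → . L] }):
  [L' → . L] has the dot before L: add [L → . y ;], [L → . T]
  [L → . T] has the dot before T: add [T → . g y], [T → .], [T → . y num], [T → . f ; T]
No further items can be added.

I₀ = { [L → . T], [L → . y ;], [L' → . L], [T → . f ; T], [T → . g y], [T → . y num], [T → .] }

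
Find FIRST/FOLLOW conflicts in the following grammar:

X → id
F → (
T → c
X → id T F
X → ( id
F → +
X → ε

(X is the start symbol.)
Nullable non-terminals: X.

X: nullable alternative(s) X → ε; FOLLOW(X) = { $ }
  X → id: FIRST \ {ε} = { 'id' } — disjoint from FOLLOW(X)
  X → id T F: FIRST \ {ε} = { 'id' } — disjoint from FOLLOW(X)
  X → ( id: FIRST \ {ε} = { '(' } — disjoint from FOLLOW(X)
  X → ε: FIRST \ {ε} = { } — this is the only nullable alternative, skip

F, T have no nullable alternative, so no FIRST/FOLLOW check is needed there.

No FIRST/FOLLOW conflicts found.

Answer: No FIRST/FOLLOW conflicts.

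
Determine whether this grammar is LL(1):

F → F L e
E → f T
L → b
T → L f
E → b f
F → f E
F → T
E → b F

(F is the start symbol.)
A grammar is LL(1) if for each non-terminal N with multiple productions, the predict sets of those productions are pairwise disjoint, where PREDICT(N → α) = (FIRST(α) \ {ε}) ∪ (FOLLOW(N) if α ⇒* ε).

Relevant sets:
  FIRST(F) = { 'b', 'f' }
  FIRST(T) = { 'b' }

For F:
  PREDICT(F → F L e) = { 'b', 'f' }
  PREDICT(F → f E) = { 'f' }
  PREDICT(F → T) = { 'b' }
For E:
  PREDICT(E → f T) = { 'f' }
  PREDICT(E → b f) = { 'b' }
  PREDICT(E → b F) = { 'b' }
L, T have a single production, so nothing to check there.

Conflict found: Predict set conflict for F: { 'f' }
The grammar is NOT LL(1).

Answer: No. Predict set conflict for F: { 'f' }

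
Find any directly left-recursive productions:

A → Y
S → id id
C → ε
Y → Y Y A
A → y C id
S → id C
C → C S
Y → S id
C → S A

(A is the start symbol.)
Direct left recursion occurs when N → N α for some non-terminal N (the right-hand side begins with the left-hand side itself).

A → Y: starts with Y
S → id id: starts with id
C → ε: starts with ε
Y → Y Y A: LEFT RECURSIVE (starts with Y)
A → y C id: starts with y
S → id C: starts with id
C → C S: LEFT RECURSIVE (starts with C)
Y → S id: starts with S
C → S A: starts with S

The grammar has direct left recursion on: Y, C.

Answer: Yes, Y, C are left-recursive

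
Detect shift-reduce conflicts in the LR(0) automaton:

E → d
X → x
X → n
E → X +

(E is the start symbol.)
No shift-reduce conflicts

A shift-reduce conflict occurs when an LR(0) state has both:
  - a complete (reduce) item [A → α .] (dot at the end), and
  - a shift item [B → β . c γ] (dot before a terminal).

Augment with E' → E and build the canonical LR(0) collection (I0 = CLOSURE({[E' → . E]}), then GOTO on every symbol after a dot until no new states appear). It has 7 states:
  I0: { [E → . X +], [E → . d], [E' → . E], [X → . n], [X → . x] }  — shift
  I1: { [E' → E .] }  — accept
  I2: { [E → X . +] }  — shift
  I3: { [E → d .] }  — reduce
  I4: { [X → n .] }  — reduce
  I5: { [X → x .] }  — reduce
  I6: { [E → X + .] }  — reduce

No state contains both a complete item and a shift item.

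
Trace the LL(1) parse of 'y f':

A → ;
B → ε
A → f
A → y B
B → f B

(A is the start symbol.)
LL(1) parsing maintains a stack (initially the start symbol over $) and the input. At each step: if the stack top is a terminal, match it against the current input token; if it is a non-terminal N, replace it with the RHS of M[N, lookahead] (the unique production whose predict set contains the lookahead).

Stack is shown with the top on the left.

Stack  Input  Action
--------------------
A $    y f $  output A → y B
y B $  y f $  match 'y'
B $    f $    output B → f B
f B $  f $    match 'f'
B $    $      output B → ε
$      $      accept

The string is accepted.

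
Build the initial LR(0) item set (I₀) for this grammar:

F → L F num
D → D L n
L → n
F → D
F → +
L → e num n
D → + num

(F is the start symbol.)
First, augment the grammar with F' → F
I₀ = CLOSURE({ [F' → . F] }):
  [F' → . F] has the dot before F: add [F → . L F num], [F → . D], [F → . +]
  [F → . L F num] has the dot before L: add [L → . n], [L → . e num n]
  [F → . D] has the dot before D: add [D → . D L n], [D → . + num]
No further items can be added.

I₀ = { [D → . + num], [D → . D L n], [F → . +], [F → . D], [F → . L F num], [F' → . F], [L → . e num n], [L → . n] }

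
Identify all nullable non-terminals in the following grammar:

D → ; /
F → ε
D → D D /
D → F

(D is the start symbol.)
A non-terminal is nullable if it can derive ε (the empty string): either it has an ε-production, or it has a production whose right-hand side consists entirely of nullable non-terminals.

ε-productions: F → ε
So F is immediately nullable.
D → F: every symbol on the right is nullable, so D is nullable too.
Every non-terminal is now nullable.
Nullable = { 'D', 'F' }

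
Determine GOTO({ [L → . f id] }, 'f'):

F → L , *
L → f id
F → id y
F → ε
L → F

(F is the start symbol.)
GOTO(I, 'f') = CLOSURE({ [A → αX.β] : [A → α.Xβ] ∈ I, X = 'f' })

Items with dot before 'f', with the dot advanced:
  [L → . f id] → [L → f . id]
Closure adds nothing (no advanced item has the dot before a non-terminal).

GOTO = { [L → f . id] }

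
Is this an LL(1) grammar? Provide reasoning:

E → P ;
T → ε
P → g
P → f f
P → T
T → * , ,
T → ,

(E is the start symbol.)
Yes, the grammar is LL(1).

A grammar is LL(1) if for each non-terminal N with multiple productions, the predict sets of those productions are pairwise disjoint, where PREDICT(N → α) = (FIRST(α) \ {ε}) ∪ (FOLLOW(N) if α ⇒* ε).

Relevant sets:
  FIRST(T) = { '*', ',', ε }
  FOLLOW(T) = { ';' }
  FOLLOW(P) = { ';' }

For T:
  PREDICT(T → ε) = { ';' }
  PREDICT(T → '*' ',' ',') = { '*' }
  PREDICT(T → ',') = { ',' }
For P:
  PREDICT(P → g) = { 'g' }
  PREDICT(P → f f) = { 'f' }
  PREDICT(P → T) = { '*', ',', ';' }
E has a single production, so nothing to check there.

All predict sets are disjoint. The grammar IS LL(1).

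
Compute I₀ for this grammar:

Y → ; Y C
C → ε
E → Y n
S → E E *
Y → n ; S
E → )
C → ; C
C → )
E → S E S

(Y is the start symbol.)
First, augment the grammar with Y' → Y
I₀ = CLOSURE({ [Y' → . Y] }):
  [Y' → . Y] has the dot before Y: add [Y → . ; Y C], [Y → . n ; S]
No further items can be added.

I₀ = { [Y → . ; Y C], [Y → . n ; S], [Y' → . Y] }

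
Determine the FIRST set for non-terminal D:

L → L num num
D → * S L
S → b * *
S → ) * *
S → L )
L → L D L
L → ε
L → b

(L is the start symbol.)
To compute FIRST(D), examine every production with D on the left-hand side, reading each right-hand side left to right until a non-nullable symbol is reached.

From D → * S L:
  - '*' is a terminal: add '*' and stop

Collecting: FIRST(D) = { '*' }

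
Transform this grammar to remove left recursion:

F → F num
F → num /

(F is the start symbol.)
F is directly left-recursive. The standard transformation for
  A → A α₁ | ... | A α_m | β₁ | ... | β_n
is
  A  → β₁ A' | ... | β_n A'
  A' → α₁ A' | ... | α_m A' | ε

F → num / becomes F → num / F'
F → F num becomes F' → num F'
Add F' → ε

Resulting grammar:
F → num / F'
F' → num F'
F' → ε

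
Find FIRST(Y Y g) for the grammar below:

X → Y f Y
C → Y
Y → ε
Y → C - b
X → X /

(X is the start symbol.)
FIRST sets of the non-terminals involved (from the grammar, by fixed-point iteration):
  FIRST(Y) = { '-', ε }

To compute FIRST(Y Y g), process the symbols left to right:
Symbol Y is a non-terminal. Add FIRST(Y) \ {ε} = { '-' }
Y is nullable (ε ∈ FIRST(Y)), continue to the next symbol.
Symbol Y is a non-terminal. Add FIRST(Y) \ {ε} = { '-' }
Y is nullable (ε ∈ FIRST(Y)), continue to the next symbol.
Symbol g is a terminal. Add 'g' and stop.
FIRST(Y Y g) = { '-', 'g' }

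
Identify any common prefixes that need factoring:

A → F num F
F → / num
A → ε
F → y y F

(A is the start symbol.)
No, left-factoring is not needed

Left-factoring is needed when two productions for the same non-terminal
share a common prefix on the right-hand side.

Productions for A:
  A → F num F
  A → ε
Productions for F:
  F → / num
  F → y y F

No common prefixes found.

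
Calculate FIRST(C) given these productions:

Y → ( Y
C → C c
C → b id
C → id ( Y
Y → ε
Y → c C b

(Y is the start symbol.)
To compute FIRST(C), examine every production with C on the left-hand side, reading each right-hand side left to right until a non-nullable symbol is reached.

From C → C c:
  - C is the symbol being defined: contributes nothing new
    C is not nullable, so stop
From C → b id:
  - b is a terminal: add 'b' and stop
From C → id ( Y:
  - id is a terminal: add 'id' and stop

Collecting: FIRST(C) = { 'b', 'id' }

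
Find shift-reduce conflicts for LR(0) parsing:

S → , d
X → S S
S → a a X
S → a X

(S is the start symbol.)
No shift-reduce conflicts

A shift-reduce conflict occurs when an LR(0) state has both:
  - a complete (reduce) item [A → α .] (dot at the end), and
  - a shift item [B → β . c γ] (dot before a terminal).

Augment with S' → S and build the canonical LR(0) collection (I0 = CLOSURE({[S' → . S]}), then GOTO on every symbol after a dot until no new states appear). It has 10 states:
  I0: { [S → . , d], [S → . a X], [S → . a a X], [S' → . S] }  — shift
  I1: { [S → , . d] }  — shift
  I2: { [S' → S .] }  — accept
  I3: { [S → . , d], [S → . a X], [S → . a a X], [S → a . X], [S → a . a X], [X → . S S] }  — shift
  I4: { [S → . , d], [S → . a X], [S → . a a X], [X → S . S] }  — shift
  I5: { [S → a X .] }  — reduce
  I6: { [S → . , d], [S → . a X], [S → . a a X], [S → a . X], [S → a . a X], [S → a a . X], [X → . S S] }  — shift
  I7: { [S → a X .], [S → a a X .] }  — 2 reduces
  I8: { [X → S S .] }  — reduce
  I9: { [S → , d .] }  — reduce

No state contains both a complete item and a shift item.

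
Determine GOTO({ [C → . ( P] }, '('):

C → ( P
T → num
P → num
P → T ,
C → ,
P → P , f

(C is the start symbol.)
{ [C → ( . P], [P → . P , f], [P → . T ,], [P → . num], [T → . num] }

GOTO(I, '(') = CLOSURE({ [A → αX.β] : [A → α.Xβ] ∈ I, X = '(' })

Items with dot before '(', with the dot advanced:
  [C → . ( P] → [C → ( . P]
Closure of the advanced items:
  [C → ( . P] has the dot before P: add [P → . num], [P → . T ,], [P → . P , f]
  [P → . T ,] has the dot before T: add [T → . num]

GOTO = { [C → ( . P], [P → . P , f], [P → . T ,], [P → . num], [T → . num] }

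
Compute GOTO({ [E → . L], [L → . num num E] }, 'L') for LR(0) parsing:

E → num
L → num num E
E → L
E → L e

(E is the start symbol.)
GOTO(I, 'L') = CLOSURE({ [A → αX.β] : [A → α.Xβ] ∈ I, X = 'L' })

Items with dot before 'L', with the dot advanced:
  [E → . L] → [E → L .]
Closure adds nothing (no advanced item has the dot before a non-terminal).

GOTO = { [E → L .] }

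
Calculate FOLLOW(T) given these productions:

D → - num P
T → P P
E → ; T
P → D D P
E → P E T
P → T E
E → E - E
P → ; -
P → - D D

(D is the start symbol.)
To compute FOLLOW(T), find every occurrence of T on a right-hand side N → α T β: add FIRST(β) \ {ε}, and if β is empty or nullable also add FOLLOW(N). Iterate to a fixed point.

In E → ; T: T is at the end, add FOLLOW(E)
In E → P E T: T is at the end, add FOLLOW(E)
In P → T E: T is followed by E, add FIRST(E) \ {ε} = { '-', ';' }

The FOLLOW sets referred to above (computed the same way, to a fixed point):
  FOLLOW(E) = { $, '-', ';' }

Taking the union: FOLLOW(T) = { $, '-', ';' }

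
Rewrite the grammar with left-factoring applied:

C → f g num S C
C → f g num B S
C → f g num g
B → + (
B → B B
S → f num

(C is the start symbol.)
Left-factoring transforms A → αβ₁ | αβ₂ into A → αA' and A' → β₁ | β₂
(α is the longest common prefix among the alternatives). Repeat until
no nonterminal has two alternatives with a common prefix.

Round 1: C has alternatives sharing prefix 'f g num'. Introduce C': C → f g num C'
  Add: C' → S C
  Add: C' → B S
  Add: C' → g

No remaining common prefixes — done.

Resulting grammar:
C → f g num C'
C' → S C
C' → B S
C' → g
B → + (
B → B B
S → f num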